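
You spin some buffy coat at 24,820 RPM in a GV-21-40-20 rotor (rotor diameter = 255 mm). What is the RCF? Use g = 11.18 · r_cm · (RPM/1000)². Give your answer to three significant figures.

≈ 87800 × g

r = 255 mm / 2 = 127.5 mm = 12.75 cm
RCF = 11.18 × 12.75 × (24.82)² = 11.18 × 12.75 × 616.0324 ≈ 87,812.3 × g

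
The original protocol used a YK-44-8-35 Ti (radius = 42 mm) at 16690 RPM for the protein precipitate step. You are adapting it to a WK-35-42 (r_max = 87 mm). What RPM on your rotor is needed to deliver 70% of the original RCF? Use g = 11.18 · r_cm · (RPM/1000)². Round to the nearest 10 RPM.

9700 RPM

Original rotor: r = 42 mm = 4.2 cm
RCF_original = 11.18 × 4.2 × (16.69)² = 11.18 × 4.2 × 278.5561 ≈ 13,079.9 × g
Target RCF = 0.7 × 13,079.9 ≈ 9,155.9 × g
Your rotor: r = 87 mm = 8.7 cm
9,155.9 = 11.18 × 8.7 × (N/1000)²
(N/1000)² = 9,155.9 / 97.266 = 94.13258
N = 1000 × √94.13258 ≈ 9,702.2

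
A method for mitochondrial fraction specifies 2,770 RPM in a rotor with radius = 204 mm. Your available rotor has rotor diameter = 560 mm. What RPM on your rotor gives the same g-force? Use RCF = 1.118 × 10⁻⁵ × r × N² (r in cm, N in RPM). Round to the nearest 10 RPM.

Original rotor: r = 204 mm = 20.4 cm
RCF_original = 1.118 × 10⁻⁵ × 20.4 × (2770)² = 1.118 × 10⁻⁵ × 20.4 × 7,672,900 ≈ 1,750 × g
Your rotor: r = 560 mm / 2 = 280 mm = 28 cm
1,750 = 1.118 × 10⁻⁵ × 28 × N²
N² = 1,750 / (31.304 × 10⁻⁵) = 5,590,340
N ≈ √5,590,340 ≈ 2,364.4

≈ 2360 RPM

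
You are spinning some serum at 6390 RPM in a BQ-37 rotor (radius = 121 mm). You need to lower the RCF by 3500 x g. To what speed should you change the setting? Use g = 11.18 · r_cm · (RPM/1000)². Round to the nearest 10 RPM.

≈ 3870 RPM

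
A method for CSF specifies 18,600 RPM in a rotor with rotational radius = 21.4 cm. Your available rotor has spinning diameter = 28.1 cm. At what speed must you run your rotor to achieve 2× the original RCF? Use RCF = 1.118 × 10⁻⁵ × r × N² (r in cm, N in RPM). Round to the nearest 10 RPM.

RCF = 1.118 × 10⁻⁵ × r × N²
RCF_original = 1.118 × 10⁻⁵ × 21.4 × (18600)² = 1.118 × 10⁻⁵ × 21.4 × 345,960,000 ≈ 82,771.6 × g
Target RCF = 2 × 82,771.6 ≈ 165,543.2 × g
Your rotor: r = 28.1 / 2 = 14.05 cm
165,543.2 = 1.118 × 10⁻⁵ × 14.05 × N²
N² = 165,543.2 / (15.7079 × 10⁻⁵) = 1,053,884,988
N ≈ √1,053,884,988 ≈ 32,463.6

32460 RPM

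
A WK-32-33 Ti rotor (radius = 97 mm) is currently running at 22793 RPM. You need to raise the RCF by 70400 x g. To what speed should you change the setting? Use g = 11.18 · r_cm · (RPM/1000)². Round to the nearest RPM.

r = 97 mm = 9.7 cm
Current RCF = 11.18 × 9.7 × (22.793)² = 11.18 × 9.7 × 519.520849 ≈ 56,340 × g
Target RCF = 56,340 + 70,400 = 126,740 × g
(N/1000)² = 126,740 / 108.446 = 1168.692
N = 1000 × √1168.692 ≈ 34,186.1

N₂ ≈ 34186 RPM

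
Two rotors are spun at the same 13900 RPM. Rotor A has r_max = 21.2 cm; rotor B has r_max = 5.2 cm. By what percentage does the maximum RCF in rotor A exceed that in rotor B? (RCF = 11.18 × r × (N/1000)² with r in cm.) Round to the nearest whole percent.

308%

At equal RPM, RCF scales linearly with r: ratio = 21.2 / 5.2 = 4.0769.
So rotor A delivers 307.7% more g-force.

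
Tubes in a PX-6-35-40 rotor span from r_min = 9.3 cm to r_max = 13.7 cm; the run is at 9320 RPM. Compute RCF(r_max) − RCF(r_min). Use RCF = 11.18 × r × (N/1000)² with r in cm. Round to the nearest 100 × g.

ΔRCF ≈ 4300 × g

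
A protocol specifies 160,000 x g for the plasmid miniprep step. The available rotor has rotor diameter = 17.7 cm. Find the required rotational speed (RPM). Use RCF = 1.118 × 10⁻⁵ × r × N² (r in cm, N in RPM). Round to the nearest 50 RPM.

40200 RPM

r = 17.7 / 2 = 8.85 cm
160,000 = 1.118 × 10⁻⁵ × 8.85 × N²
N² = 160,000 / (9.8943 × 10⁻⁵) = 1,617,092,670
N ≈ √1,617,092,670 ≈ 40,213.1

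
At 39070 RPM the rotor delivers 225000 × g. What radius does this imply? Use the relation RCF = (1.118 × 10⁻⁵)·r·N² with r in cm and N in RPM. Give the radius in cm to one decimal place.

13.2 cm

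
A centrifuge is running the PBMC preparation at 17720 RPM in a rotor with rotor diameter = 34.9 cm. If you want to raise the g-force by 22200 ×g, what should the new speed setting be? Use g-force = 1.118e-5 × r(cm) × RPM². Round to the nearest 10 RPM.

20680 RPM

r = 34.9 / 2 = 17.45 cm
Current RCF = 1.118 × 10⁻⁵ × 17.45 × (17720)² = 1.118 × 10⁻⁵ × 17.45 × 313,998,400 ≈ 61,258.3 × g
Target RCF = 61,258.3 + 22,200 = 83,458.3 × g
N² = 83,458.3 / (19.5091 × 10⁻⁵) = 427,791,646
N ≈ √427,791,646 ≈ 20,683.1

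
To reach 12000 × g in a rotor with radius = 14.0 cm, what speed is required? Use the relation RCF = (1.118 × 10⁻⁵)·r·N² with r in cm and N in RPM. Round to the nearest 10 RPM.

≈ 8760 RPM

RCF = 1.118 × 10⁻⁵ × r × N²
12,000 = 1.118 × 10⁻⁵ × 14 × N²
N² = 12,000 / (15.652 × 10⁻⁵) = 76,667,519
N ≈ √76,667,519 ≈ 8,756.0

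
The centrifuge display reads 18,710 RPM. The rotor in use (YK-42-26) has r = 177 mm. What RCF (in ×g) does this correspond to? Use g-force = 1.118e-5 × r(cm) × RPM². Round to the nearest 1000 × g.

69000 ×g

r = 177 mm = 17.7 cm
RCF = 1.118 × 10⁻⁵ × r × N²
RCF = 1.118 × 10⁻⁵ × 17.7 × (18710)² = 1.118 × 10⁻⁵ × 17.7 × 350,064,100 ≈ 69,272.8 × g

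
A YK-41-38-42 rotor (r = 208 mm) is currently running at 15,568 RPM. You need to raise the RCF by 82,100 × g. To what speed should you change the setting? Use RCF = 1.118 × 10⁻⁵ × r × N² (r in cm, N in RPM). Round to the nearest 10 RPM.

N₂ ≈ 24400 RPM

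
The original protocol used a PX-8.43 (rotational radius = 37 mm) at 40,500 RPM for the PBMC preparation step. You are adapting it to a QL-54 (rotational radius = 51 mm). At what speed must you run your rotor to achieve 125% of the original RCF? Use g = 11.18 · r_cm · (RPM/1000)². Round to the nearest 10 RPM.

≈ 38570 RPM

Original rotor: r = 37 mm = 3.7 cm
RCF_original = 11.18 × 3.7 × (40.5)² = 11.18 × 3.7 × 1,640.25 ≈ 67,850.6 × g
Target RCF = 1.25 × 67,850.6 ≈ 84,813.2 × g
Your rotor: r = 51 mm = 5.1 cm
84,813.2 = 11.18 × 5.1 × (N/1000)²
(N/1000)² = 84,813.2 / 57.018 = 1487.481
N = 1000 × √1487.481 ≈ 38,567.9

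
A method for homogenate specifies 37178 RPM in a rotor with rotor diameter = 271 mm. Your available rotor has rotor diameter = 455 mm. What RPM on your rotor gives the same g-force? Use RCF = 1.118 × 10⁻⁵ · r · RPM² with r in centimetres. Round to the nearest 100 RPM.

28700 RPM

Original rotor: r = 271 mm / 2 = 135.5 mm = 13.55 cm
RCF = 1.118 × 10⁻⁵ × r × N²
RCF_original = 1.118 × 10⁻⁵ × 13.55 × (37178)² = 1.118 × 10⁻⁵ × 13.55 × 1,382,203,684 ≈ 209,388.7 × g
Your rotor: r = 455 mm / 2 = 227.5 mm = 22.75 cm
209,388.7 = 1.118 × 10⁻⁵ × 22.75 × N²
N² = 209,388.7 / (25.4345 × 10⁻⁵) = 823,246,771
N ≈ √823,246,771 ≈ 28,692.3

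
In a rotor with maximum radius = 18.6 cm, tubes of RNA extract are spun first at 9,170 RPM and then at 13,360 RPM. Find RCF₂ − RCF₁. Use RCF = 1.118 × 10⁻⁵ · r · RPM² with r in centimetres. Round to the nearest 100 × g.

RCF₁ = 1.118 × 10⁻⁵ × 18.6 × (9170)² = 1.118 × 10⁻⁵ × 18.6 × 84,088,900 ≈ 17,486.1 × g
RCF₂ = 1.118 × 10⁻⁵ × 18.6 × (13360)² = 1.118 × 10⁻⁵ × 18.6 × 178,489,600 ≈ 37,116.6 × g
Increase = 37,116.6 − 17,486.1 = 19,630.5

19600 ×g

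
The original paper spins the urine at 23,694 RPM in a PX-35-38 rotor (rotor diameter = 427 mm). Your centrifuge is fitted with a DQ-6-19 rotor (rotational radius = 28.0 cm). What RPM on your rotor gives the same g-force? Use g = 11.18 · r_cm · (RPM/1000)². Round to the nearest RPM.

≈ 20690 RPM

Original rotor: r = 427 mm / 2 = 213.5 mm = 21.35 cm
RCF_original = 11.18 × 21.35 × (23.694)² = 11.18 × 21.35 × 561.405636 ≈ 134,003.6 × g
134,003.6 = 11.18 × 28 × (N/1000)²
(N/1000)² = 134,003.6 / 313.04 = 428.0718
N = 1000 × √428.0718 ≈ 20,689.9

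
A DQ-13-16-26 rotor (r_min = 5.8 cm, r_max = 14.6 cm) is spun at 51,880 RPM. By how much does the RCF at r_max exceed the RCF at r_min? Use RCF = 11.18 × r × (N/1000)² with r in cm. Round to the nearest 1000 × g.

≈ 265000 g

RCF_max = 11.18 × 14.6 × (51.88)² = 11.18 × 14.6 × 2,691.5344 ≈ 439,333.8 × g
RCF_min = 11.18 × 5.8 × (51.88)² = 11.18 × 5.8 × 2,691.5344 ≈ 174,529.9 × g
ΔRCF = 439,333.8 − 174,529.9 = 264,803.9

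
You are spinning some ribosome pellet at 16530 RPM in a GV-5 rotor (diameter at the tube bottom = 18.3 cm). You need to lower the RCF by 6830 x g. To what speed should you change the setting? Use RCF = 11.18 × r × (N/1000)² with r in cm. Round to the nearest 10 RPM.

N₂ ≈ 14370 RPM

r = 18.3 / 2 = 9.15 cm
Current RCF = 11.18 × 9.15 × (16.53)² = 11.18 × 9.15 × 273.2409 ≈ 27,951.7 × g
Target RCF = 27,951.7 − 6,830 = 21,121.7 × g
(N/1000)² = 21,121.7 / 102.297 = 206.4743
N = 1000 × √206.4743 ≈ 14,369.2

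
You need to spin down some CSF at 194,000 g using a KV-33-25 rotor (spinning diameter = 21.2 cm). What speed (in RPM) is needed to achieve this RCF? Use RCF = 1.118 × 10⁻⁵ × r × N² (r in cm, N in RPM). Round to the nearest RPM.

40460 RPM

r = 21.2 / 2 = 10.6 cm
194,000 = 1.118 × 10⁻⁵ × 10.6 × N²
N² = 194,000 / (11.8508 × 10⁻⁵) = 1,637,020,286
N ≈ √1,637,020,286 ≈ 40,460.1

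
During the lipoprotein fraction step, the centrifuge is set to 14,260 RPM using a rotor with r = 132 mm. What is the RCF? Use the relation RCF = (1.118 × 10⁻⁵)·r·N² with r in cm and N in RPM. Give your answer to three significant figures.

RCF ≈ 30000 g

r = 132 mm = 13.2 cm
RCF = 1.118 × 10⁻⁵ × 13.2 × (14260)² = 1.118 × 10⁻⁵ × 13.2 × 203,347,600 ≈ 30,009.2 × g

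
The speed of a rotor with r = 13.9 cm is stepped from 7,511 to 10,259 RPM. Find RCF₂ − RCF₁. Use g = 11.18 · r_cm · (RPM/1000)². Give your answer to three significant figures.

RCF₁ = 11.18 × 13.9 × (7.511)² = 11.18 × 13.9 × 56.415121 ≈ 8,767 × g
RCF₂ = 11.18 × 13.9 × (10.259)² = 11.18 × 13.9 × 105.247081 ≈ 16,355.6 × g
Increase = 16,355.6 − 8,767 = 7,588.6

7590 × g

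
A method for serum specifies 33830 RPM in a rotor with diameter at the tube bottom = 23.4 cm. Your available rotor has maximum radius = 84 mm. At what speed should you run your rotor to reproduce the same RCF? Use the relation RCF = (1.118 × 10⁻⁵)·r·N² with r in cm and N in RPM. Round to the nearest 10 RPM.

39930 RPM

Original rotor: r = 23.4 / 2 = 11.7 cm
RCF_original = 1.118 × 10⁻⁵ × 11.7 × (33830)² = 1.118 × 10⁻⁵ × 11.7 × 1,144,468,900 ≈ 149,703.4 × g
Your rotor: r = 84 mm = 8.4 cm
149,703.4 = 1.118 × 10⁻⁵ × 8.4 × N²
N² = 149,703.4 / (9.3912 × 10⁻⁵) = 1,594,081,694
N ≈ √1,594,081,694 ≈ 39,926.0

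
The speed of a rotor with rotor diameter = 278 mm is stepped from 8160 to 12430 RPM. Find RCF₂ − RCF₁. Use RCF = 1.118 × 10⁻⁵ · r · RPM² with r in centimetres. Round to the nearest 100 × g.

r = 278 mm / 2 = 139 mm = 13.9 cm
RCF₁ = 1.118 × 10⁻⁵ × 13.9 × (8160)² = 1.118 × 10⁻⁵ × 13.9 × 66,585,600 ≈ 10,347.5 × g
RCF₂ = 1.118 × 10⁻⁵ × 13.9 × (12430)² = 1.118 × 10⁻⁵ × 13.9 × 154,504,900 ≈ 24,010.4 × g
Increase = 24,010.4 − 10,347.5 = 13,662.9

13700 × g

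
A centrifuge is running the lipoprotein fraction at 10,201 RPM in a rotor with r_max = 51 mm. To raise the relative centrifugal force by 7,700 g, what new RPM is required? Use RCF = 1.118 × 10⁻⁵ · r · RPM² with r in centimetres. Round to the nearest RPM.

≈ 15463 RPM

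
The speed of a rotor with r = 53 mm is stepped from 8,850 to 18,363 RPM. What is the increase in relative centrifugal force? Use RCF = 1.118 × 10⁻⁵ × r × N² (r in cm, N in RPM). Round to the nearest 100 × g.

≈ 15300 g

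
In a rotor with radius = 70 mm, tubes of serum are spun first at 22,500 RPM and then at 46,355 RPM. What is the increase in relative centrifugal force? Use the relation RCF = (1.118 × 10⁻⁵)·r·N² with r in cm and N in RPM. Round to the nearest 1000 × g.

≈ 129000 ×g

r = 70 mm = 7.0 cm
RCF₁ = 1.118 × 10⁻⁵ × 7 × (22500)² = 1.118 × 10⁻⁵ × 7 × 506,250,000 ≈ 39,619.1 × g
RCF₂ = 1.118 × 10⁻⁵ × 7 × (46355)² = 1.118 × 10⁻⁵ × 7 × 2,148,786,025 ≈ 168,164 × g
Increase = 168,164 − 39,619.1 = 128,544.9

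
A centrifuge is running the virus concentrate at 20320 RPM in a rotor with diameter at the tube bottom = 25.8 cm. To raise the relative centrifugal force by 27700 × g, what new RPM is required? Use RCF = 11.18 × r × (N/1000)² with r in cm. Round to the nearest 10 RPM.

N₂ ≈ 24600 RPM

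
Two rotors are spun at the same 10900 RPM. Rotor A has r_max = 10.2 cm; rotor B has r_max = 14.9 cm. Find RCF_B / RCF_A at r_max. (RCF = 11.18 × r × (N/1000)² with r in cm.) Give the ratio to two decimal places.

1.46

At fixed N, RCF ∝ r, so RCF_B/RCF_A = r_B/r_A = 14.9 / 10.2 = 1.4608.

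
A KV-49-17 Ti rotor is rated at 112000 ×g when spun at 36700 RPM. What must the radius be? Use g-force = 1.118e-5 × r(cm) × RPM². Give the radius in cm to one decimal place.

RCF = 1.118 × 10⁻⁵ × r × N²
112000 = 1.118 × 10⁻⁵ × r × (36700)²
r = 112000 / (1.118 × 10⁻⁵ × 1,346,890,000) = 112000 / 15058.23 ≈ 7.438 cm

≈ 7.4 cm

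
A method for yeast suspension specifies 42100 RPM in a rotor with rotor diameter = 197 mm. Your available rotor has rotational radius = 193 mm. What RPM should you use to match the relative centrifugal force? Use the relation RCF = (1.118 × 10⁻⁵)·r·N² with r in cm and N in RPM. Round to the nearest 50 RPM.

≈ 30100 RPM

Original rotor: r = 197 mm / 2 = 98.5 mm = 9.85 cm
RCF_original = 1.118 × 10⁻⁵ × 9.85 × (42100)² = 1.118 × 10⁻⁵ × 9.85 × 1,772,410,000 ≈ 195,183.1 × g
Your rotor: r = 193 mm = 19.3 cm
195,183.1 = 1.118 × 10⁻⁵ × 19.3 × N²
N² = 195,183.1 / (21.5774 × 10⁻⁵) = 904,571,913
N ≈ √904,571,913 ≈ 30,076.1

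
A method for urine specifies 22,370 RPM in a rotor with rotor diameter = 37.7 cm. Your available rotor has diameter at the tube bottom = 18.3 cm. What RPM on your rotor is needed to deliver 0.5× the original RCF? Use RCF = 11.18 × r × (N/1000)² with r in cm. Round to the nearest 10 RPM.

Original rotor: r = 37.7 / 2 = 18.85 cm
RCF_original = 11.18 × 18.85 × (22.37)² = 11.18 × 18.85 × 500.4169 ≈ 105,459.4 × g
Target RCF = 0.5 × 105,459.4 ≈ 52,729.7 × g
Your rotor: r = 18.3 / 2 = 9.15 cm
52,729.7 = 11.18 × 9.15 × (N/1000)²
(N/1000)² = 52,729.7 / 102.297 = 515.457
N = 1000 × √515.457 ≈ 22,703.7

22700 RPM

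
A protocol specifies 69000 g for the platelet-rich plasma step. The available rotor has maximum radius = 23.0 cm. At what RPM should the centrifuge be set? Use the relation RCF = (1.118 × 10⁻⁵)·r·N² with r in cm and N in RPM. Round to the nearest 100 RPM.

≈ 16400 RPM

RCF = 1.118 × 10⁻⁵ × r × N²
69,000 = 1.118 × 10⁻⁵ × 23 × N²
N² = 69,000 / (25.714 × 10⁻⁵) = 268,336,315
N ≈ √268,336,315 ≈ 16,381.0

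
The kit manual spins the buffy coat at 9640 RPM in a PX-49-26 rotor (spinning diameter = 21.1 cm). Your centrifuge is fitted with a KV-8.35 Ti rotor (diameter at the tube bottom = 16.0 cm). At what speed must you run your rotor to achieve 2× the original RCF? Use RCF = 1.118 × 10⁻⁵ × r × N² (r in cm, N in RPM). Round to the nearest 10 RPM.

≈ 15660 RPM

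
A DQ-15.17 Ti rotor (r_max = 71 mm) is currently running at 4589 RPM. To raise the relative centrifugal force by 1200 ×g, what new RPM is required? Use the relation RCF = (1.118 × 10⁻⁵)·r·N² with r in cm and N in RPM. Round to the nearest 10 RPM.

≈ 6010 RPM

r = 71 mm = 7.1 cm
Current RCF = 1.118 × 10⁻⁵ × 7.1 × (4589)² = 1.118 × 10⁻⁵ × 7.1 × 21,058,921 ≈ 1,671.6 × g
Target RCF = 1,671.6 + 1,200 = 2,871.6 × g
N² = 2,871.6 / (7.9378 × 10⁻⁵) = 36,176,271
N ≈ √36,176,271 ≈ 6,014.7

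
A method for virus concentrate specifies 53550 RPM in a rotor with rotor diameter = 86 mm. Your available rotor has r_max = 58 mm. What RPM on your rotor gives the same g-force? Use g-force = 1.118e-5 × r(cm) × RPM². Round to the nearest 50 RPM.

Original rotor: r = 86 mm / 2 = 43 mm = 4.3 cm
RCF_original = 1.118 × 10⁻⁵ × 4.3 × (53550)² = 1.118 × 10⁻⁵ × 4.3 × 2,867,602,500 ≈ 137,857.1 × g
Your rotor: r = 58 mm = 5.8 cm
137,857.1 = 1.118 × 10⁻⁵ × 5.8 × N²
N² = 137,857.1 / (6.4844 × 10⁻⁵) = 2,125,980,815
N ≈ √2,125,980,815 ≈ 46,108.4

≈ 46100 RPM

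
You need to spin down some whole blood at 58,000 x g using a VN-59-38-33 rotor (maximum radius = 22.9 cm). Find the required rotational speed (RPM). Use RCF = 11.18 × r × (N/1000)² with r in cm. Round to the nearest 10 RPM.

15050 RPM

58,000 = 11.18 × 22.9 × (N/1000)²
(N/1000)² = 58,000 / 256.022 = 226.543
N = 1000 × √226.543 ≈ 15,051.3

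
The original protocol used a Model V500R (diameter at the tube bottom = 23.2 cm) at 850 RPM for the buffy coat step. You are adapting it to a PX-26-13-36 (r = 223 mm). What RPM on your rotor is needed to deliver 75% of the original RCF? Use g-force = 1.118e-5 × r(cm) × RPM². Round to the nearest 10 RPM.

530 RPM

Original rotor: r = 23.2 / 2 = 11.6 cm
RCF = 1.118 × 10⁻⁵ × r × N²
RCF_original = 1.118 × 10⁻⁵ × 11.6 × (850)² = 1.118 × 10⁻⁵ × 11.6 × 722,500 ≈ 93.7 × g
Target RCF = 0.75 × 93.7 ≈ 70.3 × g
Your rotor: r = 223 mm = 22.3 cm
70.3 = 1.118 × 10⁻⁵ × 22.3 × N²
N² = 70.3 / (24.9314 × 10⁻⁵) = 281,974
N ≈ √281,974 ≈ 531.0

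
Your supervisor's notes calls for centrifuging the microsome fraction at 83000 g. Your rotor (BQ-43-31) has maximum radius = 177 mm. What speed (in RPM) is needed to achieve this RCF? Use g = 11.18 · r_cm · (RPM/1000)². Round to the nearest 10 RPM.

r = 177 mm = 17.7 cm
RCF = 11.18 × r × (N/1000)²
83,000 = 11.18 × 17.7 × (N/1000)²
(N/1000)² = 83,000 / 197.886 = 419.4334
N = 1000 × √419.4334 ≈ 20,480.1

≈ 20480 RPM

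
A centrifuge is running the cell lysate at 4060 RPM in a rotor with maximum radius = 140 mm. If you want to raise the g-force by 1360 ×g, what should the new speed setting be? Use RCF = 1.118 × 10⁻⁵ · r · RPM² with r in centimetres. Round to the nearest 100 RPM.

r = 140 mm = 14.0 cm
Current RCF = 1.118 × 10⁻⁵ × 14 × (4060)² = 1.118 × 10⁻⁵ × 14 × 16,483,600 ≈ 2,580 × g
Target RCF = 2,580 + 1,360 = 3,940 × g
N² = 3,940 / (15.652 × 10⁻⁵) = 25,172,502
N ≈ √25,172,502 ≈ 5,017.2

≈ 5000 RPM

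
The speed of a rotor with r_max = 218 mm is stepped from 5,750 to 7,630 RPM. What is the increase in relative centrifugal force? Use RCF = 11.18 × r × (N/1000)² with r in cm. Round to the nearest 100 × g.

6100 g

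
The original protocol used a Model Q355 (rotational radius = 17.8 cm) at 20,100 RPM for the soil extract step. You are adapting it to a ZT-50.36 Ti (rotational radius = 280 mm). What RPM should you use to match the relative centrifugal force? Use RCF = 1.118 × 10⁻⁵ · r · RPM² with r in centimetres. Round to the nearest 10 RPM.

RCF_original = 1.118 × 10⁻⁵ × 17.8 × (20100)² = 1.118 × 10⁻⁵ × 17.8 × 404,010,000 ≈ 80,399.6 × g
Your rotor: r = 280 mm = 28.0 cm
80,399.6 = 1.118 × 10⁻⁵ × 28 × N²
N² = 80,399.6 / (31.304 × 10⁻⁵) = 256,834,909
N ≈ √256,834,909 ≈ 16,026.1

16030 RPM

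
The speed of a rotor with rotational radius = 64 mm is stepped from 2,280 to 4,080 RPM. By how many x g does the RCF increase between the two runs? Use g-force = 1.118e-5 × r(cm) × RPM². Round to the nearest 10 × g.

≈ 820 x g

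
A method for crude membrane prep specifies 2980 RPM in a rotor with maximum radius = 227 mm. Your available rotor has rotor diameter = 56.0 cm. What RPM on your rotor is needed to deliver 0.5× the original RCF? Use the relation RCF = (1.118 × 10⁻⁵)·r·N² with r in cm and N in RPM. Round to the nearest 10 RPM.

Original rotor: r = 227 mm = 22.7 cm
RCF_original = 1.118 × 10⁻⁵ × 22.7 × (2980)² = 1.118 × 10⁻⁵ × 22.7 × 8,880,400 ≈ 2,253.7 × g
Target RCF = 0.5 × 2,253.7 ≈ 1,126.8 × g
Your rotor: r = 56.0 / 2 = 28 cm
1,126.8 = 1.118 × 10⁻⁵ × 28 × N²
N² = 1,126.8 / (31.304 × 10⁻⁵) = 3,599,540
N ≈ √3,599,540 ≈ 1,897.2

1900 RPM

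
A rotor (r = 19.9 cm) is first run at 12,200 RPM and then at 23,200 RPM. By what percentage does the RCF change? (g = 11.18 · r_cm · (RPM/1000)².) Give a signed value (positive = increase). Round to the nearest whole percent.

RCF ∝ N², so the ratio is (23200/12200)² = (1.901639)² = 3.6162.
Change = 3.6162 − 1 = +2.6162 → +261.6%.

+262%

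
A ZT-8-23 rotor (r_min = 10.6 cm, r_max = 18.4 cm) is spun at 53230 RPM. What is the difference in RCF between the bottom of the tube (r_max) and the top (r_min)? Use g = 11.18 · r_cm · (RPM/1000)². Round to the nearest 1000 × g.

ΔRCF = 11.18 × (r_max − r_min) × (N/1000)² = 11.18 × 7.8 × 2,833.4329 ≈ 247,086.7

ΔRCF ≈ 247000 g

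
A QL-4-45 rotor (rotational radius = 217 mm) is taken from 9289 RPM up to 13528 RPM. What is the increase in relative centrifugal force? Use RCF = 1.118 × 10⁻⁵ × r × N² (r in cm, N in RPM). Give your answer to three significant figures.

≈ 23500 ×g

r = 217 mm = 21.7 cm
RCF₁ = 1.118 × 10⁻⁵ × 21.7 × (9289)² = 1.118 × 10⁻⁵ × 21.7 × 86,285,521 ≈ 20,933.4 × g
RCF₂ = 1.118 × 10⁻⁵ × 21.7 × (13528)² = 1.118 × 10⁻⁵ × 21.7 × 183,006,784 ≈ 44,398.5 × g
Increase = 44,398.5 − 20,933.4 = 23,465.1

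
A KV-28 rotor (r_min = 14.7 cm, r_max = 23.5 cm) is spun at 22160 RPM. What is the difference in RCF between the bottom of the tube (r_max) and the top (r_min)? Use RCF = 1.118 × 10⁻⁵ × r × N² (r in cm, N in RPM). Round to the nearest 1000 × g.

RCF_max = 1.118 × 10⁻⁵ × 23.5 × (22160)² = 1.118 × 10⁻⁵ × 23.5 × 491,065,600 ≈ 129,017.7 × g
RCF_min = 1.118 × 10⁻⁵ × 14.7 × (22160)² = 1.118 × 10⁻⁵ × 14.7 × 491,065,600 ≈ 80,704.7 × g
ΔRCF = 129,017.7 − 80,704.7 = 48,313

≈ 48000 x g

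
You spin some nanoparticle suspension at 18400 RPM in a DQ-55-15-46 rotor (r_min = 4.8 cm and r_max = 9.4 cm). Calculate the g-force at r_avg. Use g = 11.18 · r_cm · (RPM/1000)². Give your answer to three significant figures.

r_avg = (4.8 + 9.4) / 2 = 7.1 cm
RCF = 11.18 × 7.1 × (18.4)² = 11.18 × 7.1 × 338.56 ≈ 26,874.2 × g

26900 ×g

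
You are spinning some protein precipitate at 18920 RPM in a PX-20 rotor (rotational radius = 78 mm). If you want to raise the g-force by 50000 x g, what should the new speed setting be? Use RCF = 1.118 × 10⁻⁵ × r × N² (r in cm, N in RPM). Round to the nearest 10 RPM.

r = 78 mm = 7.8 cm
Current RCF = 1.118 × 10⁻⁵ × 7.8 × (18920)² = 1.118 × 10⁻⁵ × 7.8 × 357,966,400 ≈ 31,216.1 × g
Target RCF = 31,216.1 + 50,000 = 81,216.1 × g
N² = 81,216.1 / (8.7204 × 10⁻⁵) = 931,334,572
N ≈ √931,334,572 ≈ 30,517.8

30520 RPM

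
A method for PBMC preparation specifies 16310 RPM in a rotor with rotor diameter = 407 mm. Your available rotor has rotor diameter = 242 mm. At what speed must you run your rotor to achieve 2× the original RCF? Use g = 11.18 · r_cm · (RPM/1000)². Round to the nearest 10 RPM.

29910 RPM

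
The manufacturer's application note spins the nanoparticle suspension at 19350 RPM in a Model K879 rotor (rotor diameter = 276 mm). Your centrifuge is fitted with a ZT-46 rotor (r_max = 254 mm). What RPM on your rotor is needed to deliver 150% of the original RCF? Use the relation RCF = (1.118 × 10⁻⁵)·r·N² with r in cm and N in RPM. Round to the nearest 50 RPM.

Original rotor: r = 276 mm / 2 = 138 mm = 13.8 cm
RCF_original = 1.118 × 10⁻⁵ × 13.8 × (19350)² = 1.118 × 10⁻⁵ × 13.8 × 374,422,500 ≈ 57,767.4 × g
Target RCF = 1.5 × 57,767.4 ≈ 86,651.1 × g
Your rotor: r = 254 mm = 25.4 cm
86,651.1 = 1.118 × 10⁻⁵ × 25.4 × N²
N² = 86,651.1 / (28.3972 × 10⁻⁵) = 305,139,591
N ≈ √305,139,591 ≈ 17,468.2

≈ 17450 RPM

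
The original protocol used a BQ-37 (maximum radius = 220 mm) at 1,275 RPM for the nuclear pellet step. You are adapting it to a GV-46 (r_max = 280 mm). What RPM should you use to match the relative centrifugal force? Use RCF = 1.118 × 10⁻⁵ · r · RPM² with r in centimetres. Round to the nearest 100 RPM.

Original rotor: r = 220 mm = 22.0 cm
RCF = 1.118 × 10⁻⁵ × r × N²
RCF_original = 1.118 × 10⁻⁵ × 22 × (1275)² = 1.118 × 10⁻⁵ × 22 × 1,625,625 ≈ 399.8 × g
Your rotor: r = 280 mm = 28.0 cm
399.8 = 1.118 × 10⁻⁵ × 28 × N²
N² = 399.8 / (31.304 × 10⁻⁵) = 1,277,153
N ≈ √1,277,153 ≈ 1,130.1

≈ 1100 RPM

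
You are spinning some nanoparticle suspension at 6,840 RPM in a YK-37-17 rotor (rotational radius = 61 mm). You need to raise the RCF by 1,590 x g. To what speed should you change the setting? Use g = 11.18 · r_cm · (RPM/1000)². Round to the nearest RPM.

N₂ ≈ 8373 RPM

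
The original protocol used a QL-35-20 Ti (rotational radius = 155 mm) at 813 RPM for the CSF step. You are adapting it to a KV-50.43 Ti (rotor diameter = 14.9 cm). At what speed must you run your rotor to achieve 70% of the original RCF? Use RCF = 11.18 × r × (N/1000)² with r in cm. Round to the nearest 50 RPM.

1000 RPM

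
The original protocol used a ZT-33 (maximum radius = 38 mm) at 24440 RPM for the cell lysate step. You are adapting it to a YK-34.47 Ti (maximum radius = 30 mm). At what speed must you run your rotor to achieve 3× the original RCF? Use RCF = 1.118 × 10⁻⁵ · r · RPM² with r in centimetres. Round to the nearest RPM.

≈ 47642 RPM

Original rotor: r = 38 mm = 3.8 cm
RCF_original = 1.118 × 10⁻⁵ × 3.8 × (24440)² = 1.118 × 10⁻⁵ × 3.8 × 597,313,600 ≈ 25,376.3 × g
Target RCF = 3 × 25,376.3 ≈ 76,128.9 × g
Your rotor: r = 30 mm = 3.0 cm
76,128.9 = 1.118 × 10⁻⁵ × 3 × N²
N² = 76,128.9 / (3.354 × 10⁻⁵) = 2,269,794,275
N ≈ √2,269,794,275 ≈ 47,642.4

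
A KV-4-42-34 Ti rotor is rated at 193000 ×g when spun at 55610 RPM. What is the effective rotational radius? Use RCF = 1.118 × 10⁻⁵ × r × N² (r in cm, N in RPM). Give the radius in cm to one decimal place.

r ≈ 5.6 cm

193000 = 1.118 × 10⁻⁵ × r × (55610)²
r = 193000 / (1.118 × 10⁻⁵ × 3,092,472,100) = 193000 / 34573.84 ≈ 5.582 cm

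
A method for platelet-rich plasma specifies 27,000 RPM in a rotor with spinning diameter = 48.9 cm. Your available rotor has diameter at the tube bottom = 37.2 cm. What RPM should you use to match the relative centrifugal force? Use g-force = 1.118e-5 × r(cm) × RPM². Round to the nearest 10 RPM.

Original rotor: r = 48.9 / 2 = 24.45 cm
RCF_original = 1.118 × 10⁻⁵ × 24.45 × (27000)² = 1.118 × 10⁻⁵ × 24.45 × 729,000,000 ≈ 199,272.9 × g
Your rotor: r = 37.2 / 2 = 18.6 cm
199,272.9 = 1.118 × 10⁻⁵ × 18.6 × N²
N² = 199,272.9 / (20.7948 × 10⁻⁵) = 958,282,359
N ≈ √958,282,359 ≈ 30,956.1

30960 RPM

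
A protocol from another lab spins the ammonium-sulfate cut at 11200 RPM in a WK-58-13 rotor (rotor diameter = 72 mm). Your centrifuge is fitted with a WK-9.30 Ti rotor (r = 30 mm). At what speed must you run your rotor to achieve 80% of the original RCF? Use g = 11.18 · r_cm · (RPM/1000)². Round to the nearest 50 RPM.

Original rotor: r = 72 mm / 2 = 36 mm = 3.6 cm
RCF_original = 11.18 × 3.6 × (11.2)² = 11.18 × 3.6 × 125.44 ≈ 5,048.7 × g
Target RCF = 0.8 × 5,048.7 ≈ 4,039 × g
Your rotor: r = 30 mm = 3.0 cm
4,039 = 11.18 × 3 × (N/1000)²
(N/1000)² = 4,039 / 33.54 = 120.4234
N = 1000 × √120.4234 ≈ 10,973.8

≈ 10950 RPM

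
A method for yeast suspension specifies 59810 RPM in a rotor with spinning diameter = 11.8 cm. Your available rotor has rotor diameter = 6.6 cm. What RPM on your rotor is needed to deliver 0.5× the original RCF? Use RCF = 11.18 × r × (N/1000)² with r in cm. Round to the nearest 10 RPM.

≈ 56550 RPM

Original rotor: r = 11.8 / 2 = 5.9 cm
RCF_original = 11.18 × 5.9 × (59.81)² = 11.18 × 5.9 × 3,577.2361 ≈ 235,961.6 × g
Target RCF = 0.5 × 235,961.6 ≈ 117,980.8 × g
Your rotor: r = 6.6 / 2 = 3.3 cm
117,980.8 = 11.18 × 3.3 × (N/1000)²
(N/1000)² = 117,980.8 / 36.894 = 3197.832
N = 1000 × √3197.832 ≈ 56,549.4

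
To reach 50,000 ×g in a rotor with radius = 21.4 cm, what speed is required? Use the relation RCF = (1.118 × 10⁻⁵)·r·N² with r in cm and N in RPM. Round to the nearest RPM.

N ≈ 14456 RPM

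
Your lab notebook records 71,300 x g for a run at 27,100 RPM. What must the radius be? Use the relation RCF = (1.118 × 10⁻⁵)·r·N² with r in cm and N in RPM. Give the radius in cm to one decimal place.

71300 = 1.118 × 10⁻⁵ × r × (27100)²
r = 71300 / (1.118 × 10⁻⁵ × 734,410,000) = 71300 / 8210.704 ≈ 8.684 cm

8.7 cm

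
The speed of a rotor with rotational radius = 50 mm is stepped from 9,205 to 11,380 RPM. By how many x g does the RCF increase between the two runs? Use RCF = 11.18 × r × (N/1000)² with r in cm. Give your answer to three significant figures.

r = 50 mm = 5.0 cm
RCF₁ = 11.18 × 5 × (9.205)² = 11.18 × 5 × 84.732025 ≈ 4,736.5 × g
RCF₂ = 11.18 × 5 × (11.38)² = 11.18 × 5 × 129.5044 ≈ 7,239.3 × g
Increase = 7,239.3 − 4,736.5 = 2,502.8

2500 x g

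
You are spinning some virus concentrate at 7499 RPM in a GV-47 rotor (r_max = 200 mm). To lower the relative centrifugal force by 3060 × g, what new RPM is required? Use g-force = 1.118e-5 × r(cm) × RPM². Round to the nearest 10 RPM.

r = 200 mm = 20.0 cm
Current RCF = 1.118 × 10⁻⁵ × 20 × (7499)² = 1.118 × 10⁻⁵ × 20 × 56,235,001 ≈ 12,574.1 × g
Target RCF = 12,574.1 − 3,060 = 9,514.1 × g
N² = 9,514.1 / (22.36 × 10⁻⁵) = 42,549,642
N ≈ √42,549,642 ≈ 6,523.0

N₂ ≈ 6520 RPM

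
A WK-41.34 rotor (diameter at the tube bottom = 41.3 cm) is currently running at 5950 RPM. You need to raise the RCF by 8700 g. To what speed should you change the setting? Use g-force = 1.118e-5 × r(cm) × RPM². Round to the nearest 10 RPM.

N₂ ≈ 8550 RPM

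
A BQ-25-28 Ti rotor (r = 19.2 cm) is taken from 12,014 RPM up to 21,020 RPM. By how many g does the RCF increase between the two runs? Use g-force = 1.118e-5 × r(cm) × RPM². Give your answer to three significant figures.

63900 g

RCF₁ = 1.118 × 10⁻⁵ × 19.2 × (12014)² = 1.118 × 10⁻⁵ × 19.2 × 144,336,196 ≈ 30,982.6 × g
RCF₂ = 1.118 × 10⁻⁵ × 19.2 × (21020)² = 1.118 × 10⁻⁵ × 19.2 × 441,840,400 ≈ 94,843.7 × g
Increase = 94,843.7 − 30,982.6 = 63,861.1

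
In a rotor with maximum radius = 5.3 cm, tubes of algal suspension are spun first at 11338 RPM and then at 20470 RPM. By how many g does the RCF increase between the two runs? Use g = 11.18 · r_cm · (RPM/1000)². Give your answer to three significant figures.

≈ 17200 g

RCF₁ = 11.18 × 5.3 × (11.338)² = 11.18 × 5.3 × 128.550244 ≈ 7,617.1 × g
RCF₂ = 11.18 × 5.3 × (20.47)² = 11.18 × 5.3 × 419.0209 ≈ 24,828.7 × g
Increase = 24,828.7 − 7,617.1 = 17,211.6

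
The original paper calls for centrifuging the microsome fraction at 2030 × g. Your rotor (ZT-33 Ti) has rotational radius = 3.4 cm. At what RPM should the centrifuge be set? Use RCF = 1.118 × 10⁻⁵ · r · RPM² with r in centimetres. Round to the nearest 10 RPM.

N ≈ 7310 RPM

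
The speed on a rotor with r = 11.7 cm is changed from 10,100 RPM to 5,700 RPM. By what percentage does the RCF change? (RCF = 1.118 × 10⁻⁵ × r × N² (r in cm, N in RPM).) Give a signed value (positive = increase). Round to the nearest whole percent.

-68%

RCF ∝ N², so the ratio is (5700/10100)² = (0.564356)² = 0.3185.
Change = 0.3185 − 1 = -0.6815 → -68.2%.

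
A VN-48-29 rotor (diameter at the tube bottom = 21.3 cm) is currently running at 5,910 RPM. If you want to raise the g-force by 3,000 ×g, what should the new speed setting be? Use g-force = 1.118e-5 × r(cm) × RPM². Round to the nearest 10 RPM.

7750 RPM

r = 21.3 / 2 = 10.65 cm
Current RCF = 1.118 × 10⁻⁵ × 10.65 × (5910)² = 1.118 × 10⁻⁵ × 10.65 × 34,928,100 ≈ 4,158.8 × g
Target RCF = 4,158.8 + 3,000 = 7,158.8 × g
N² = 7,158.8 / (11.9067 × 10⁻⁵) = 60,124,132
N ≈ √60,124,132 ≈ 7,754.0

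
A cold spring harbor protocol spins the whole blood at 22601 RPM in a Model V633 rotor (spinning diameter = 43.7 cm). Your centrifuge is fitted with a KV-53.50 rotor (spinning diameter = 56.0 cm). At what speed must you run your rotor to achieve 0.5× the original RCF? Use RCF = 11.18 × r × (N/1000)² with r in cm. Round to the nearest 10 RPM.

Original rotor: r = 43.7 / 2 = 21.85 cm
RCF_original = 11.18 × 21.85 × (22.601)² = 11.18 × 21.85 × 510.805201 ≈ 124,781 × g
Target RCF = 0.5 × 124,781 ≈ 62,390.5 × g
Your rotor: r = 56.0 / 2 = 28 cm
62,390.5 = 11.18 × 28 × (N/1000)²
(N/1000)² = 62,390.5 / 313.04 = 199.3052
N = 1000 × √199.3052 ≈ 14,117.5

14120 RPM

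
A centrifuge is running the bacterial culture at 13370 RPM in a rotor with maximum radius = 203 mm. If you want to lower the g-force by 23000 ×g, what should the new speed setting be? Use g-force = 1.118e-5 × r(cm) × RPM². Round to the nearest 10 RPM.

r = 203 mm = 20.3 cm
Current RCF = 1.118 × 10⁻⁵ × 20.3 × (13370)² = 1.118 × 10⁻⁵ × 20.3 × 178,756,900 ≈ 40,569.6 × g
Target RCF = 40,569.6 − 23,000 = 17,569.6 × g
N² = 17,569.6 / (22.6954 × 10⁻⁵) = 77,414,807
N ≈ √77,414,807 ≈ 8,798.6

≈ 8800 RPM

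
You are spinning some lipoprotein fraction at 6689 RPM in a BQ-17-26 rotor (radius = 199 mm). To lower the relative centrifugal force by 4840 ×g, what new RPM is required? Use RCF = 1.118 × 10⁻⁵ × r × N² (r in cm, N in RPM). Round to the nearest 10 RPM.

N₂ ≈ 4790 RPM

r = 199 mm = 19.9 cm
Current RCF = 1.118 × 10⁻⁵ × 19.9 × (6689)² = 1.118 × 10⁻⁵ × 19.9 × 44,742,721 ≈ 9,954.5 × g
Target RCF = 9,954.5 − 4,840 = 5,114.5 × g
N² = 5,114.5 / (22.2482 × 10⁻⁵) = 22,988,377
N ≈ √22,988,377 ≈ 4,794.6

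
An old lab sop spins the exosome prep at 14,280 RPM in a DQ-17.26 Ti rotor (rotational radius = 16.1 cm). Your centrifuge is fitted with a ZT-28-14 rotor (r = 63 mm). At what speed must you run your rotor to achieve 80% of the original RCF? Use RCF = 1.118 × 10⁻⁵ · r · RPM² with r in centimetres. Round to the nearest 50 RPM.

RCF_original = 1.118 × 10⁻⁵ × 16.1 × (14280)² = 1.118 × 10⁻⁵ × 16.1 × 203,918,400 ≈ 36,704.9 × g
Target RCF = 0.8 × 36,704.9 ≈ 29,363.9 × g
Your rotor: r = 63 mm = 6.3 cm
29,363.9 = 1.118 × 10⁻⁵ × 6.3 × N²
N² = 29,363.9 / (7.0434 × 10⁻⁵) = 416,899,509
N ≈ √416,899,509 ≈ 20,418.1

20400 RPM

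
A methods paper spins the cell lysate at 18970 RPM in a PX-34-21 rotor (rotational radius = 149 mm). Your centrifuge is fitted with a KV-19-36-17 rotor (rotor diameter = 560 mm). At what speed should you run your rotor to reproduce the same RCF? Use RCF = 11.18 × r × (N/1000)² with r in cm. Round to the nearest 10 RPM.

Original rotor: r = 149 mm = 14.9 cm
RCF = 11.18 × r × (N/1000)²
RCF_original = 11.18 × 14.9 × (18.97)² = 11.18 × 14.9 × 359.8609 ≈ 59,946.3 × g
Your rotor: r = 560 mm / 2 = 280 mm = 28 cm
59,946.3 = 11.18 × 28 × (N/1000)²
(N/1000)² = 59,946.3 / 313.04 = 191.4973
N = 1000 × √191.4973 ≈ 13,838.3

≈ 13840 RPM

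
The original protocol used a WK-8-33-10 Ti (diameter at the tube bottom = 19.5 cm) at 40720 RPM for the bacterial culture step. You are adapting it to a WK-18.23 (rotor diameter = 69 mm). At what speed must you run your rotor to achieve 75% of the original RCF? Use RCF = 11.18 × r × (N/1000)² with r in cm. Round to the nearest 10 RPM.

Original rotor: r = 19.5 / 2 = 9.75 cm
RCF = 11.18 × r × (N/1000)²
RCF_original = 11.18 × 9.75 × (40.72)² = 11.18 × 9.75 × 1,658.1184 ≈ 180,743.2 × g
Target RCF = 0.75 × 180,743.2 ≈ 135,557.4 × g
Your rotor: r = 69 mm / 2 = 34.5 mm = 3.45 cm
135,557.4 = 11.18 × 3.45 × (N/1000)²
(N/1000)² = 135,557.4 / 38.571 = 3514.49
N = 1000 × √3514.49 ≈ 59,283.1

≈ 59280 RPM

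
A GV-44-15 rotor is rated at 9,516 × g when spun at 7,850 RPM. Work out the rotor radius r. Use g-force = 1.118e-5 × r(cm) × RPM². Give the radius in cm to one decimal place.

13.8 cm

RCF = 1.118 × 10⁻⁵ × r × N²
9516 = 1.118 × 10⁻⁵ × r × (7850)²
r = 9516 / (1.118 × 10⁻⁵ × 61,622,500) = 9516 / 688.9395 ≈ 13.813 cm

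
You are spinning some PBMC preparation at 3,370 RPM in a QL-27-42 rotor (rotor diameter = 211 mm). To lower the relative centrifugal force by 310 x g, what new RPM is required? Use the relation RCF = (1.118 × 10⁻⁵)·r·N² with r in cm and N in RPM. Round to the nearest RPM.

2954 RPM

r = 211 mm / 2 = 105.5 mm = 10.55 cm
Current RCF = 1.118 × 10⁻⁵ × 10.55 × (3370)² = 1.118 × 10⁻⁵ × 10.55 × 11,356,900 ≈ 1,339.5 × g
Target RCF = 1,339.5 − 310 = 1,029.5 × g
N² = 1,029.5 / (11.7949 × 10⁻⁵) = 8,728,349
N ≈ √8,728,349 ≈ 2,954.4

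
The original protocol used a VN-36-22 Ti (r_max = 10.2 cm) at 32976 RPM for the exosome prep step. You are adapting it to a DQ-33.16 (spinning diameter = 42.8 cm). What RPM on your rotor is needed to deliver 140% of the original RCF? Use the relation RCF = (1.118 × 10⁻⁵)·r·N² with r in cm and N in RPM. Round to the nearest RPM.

26937 RPM

RCF = 1.118 × 10⁻⁵ × r × N²
RCF_original = 1.118 × 10⁻⁵ × 10.2 × (32976)² = 1.118 × 10⁻⁵ × 10.2 × 1,087,416,576 ≈ 124,004.6 × g
Target RCF = 1.4 × 124,004.6 ≈ 173,606.4 × g
Your rotor: r = 42.8 / 2 = 21.4 cm
173,606.4 = 1.118 × 10⁻⁵ × 21.4 × N²
N² = 173,606.4 / (23.9252 × 10⁻⁵) = 725,621,520
N ≈ √725,621,520 ≈ 26,937.4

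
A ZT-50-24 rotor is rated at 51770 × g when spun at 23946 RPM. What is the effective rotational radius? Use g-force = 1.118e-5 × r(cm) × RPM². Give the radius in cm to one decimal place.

51770 = 1.118 × 10⁻⁵ × r × (23946)²
r = 51770 / (1.118 × 10⁻⁵ × 573,410,916) = 51770 / 6410.734 ≈ 8.076 cm

8.1 cm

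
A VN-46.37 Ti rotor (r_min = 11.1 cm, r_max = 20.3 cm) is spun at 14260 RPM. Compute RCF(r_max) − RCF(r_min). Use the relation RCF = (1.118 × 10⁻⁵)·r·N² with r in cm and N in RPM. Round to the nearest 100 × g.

≈ 20900 × g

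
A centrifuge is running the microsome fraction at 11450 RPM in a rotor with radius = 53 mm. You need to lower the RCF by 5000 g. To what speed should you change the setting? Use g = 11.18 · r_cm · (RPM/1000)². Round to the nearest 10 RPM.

r = 53 mm = 5.3 cm
Current RCF = 11.18 × 5.3 × (11.45)² = 11.18 × 5.3 × 131.1025 ≈ 7,768.3 × g
Target RCF = 7,768.3 − 5,000 = 2,768.3 × g
(N/1000)² = 2,768.3 / 59.254 = 46.71921
N = 1000 × √46.71921 ≈ 6,835.1

N₂ ≈ 6840 RPM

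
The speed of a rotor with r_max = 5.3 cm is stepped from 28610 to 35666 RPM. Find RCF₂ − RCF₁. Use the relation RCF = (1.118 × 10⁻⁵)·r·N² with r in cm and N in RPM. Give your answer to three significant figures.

26900 g

RCF₁ = 1.118 × 10⁻⁵ × 5.3 × (28610)² = 1.118 × 10⁻⁵ × 5.3 × 818,532,100 ≈ 48,501.3 × g
RCF₂ = 1.118 × 10⁻⁵ × 5.3 × (35666)² = 1.118 × 10⁻⁵ × 5.3 × 1,272,063,556 ≈ 75,374.9 × g
Increase = 75,374.9 − 48,501.3 = 26,873.6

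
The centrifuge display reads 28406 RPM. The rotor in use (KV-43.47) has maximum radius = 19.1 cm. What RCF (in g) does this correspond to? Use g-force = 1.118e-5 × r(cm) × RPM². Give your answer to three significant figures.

RCF = 1.118 × 10⁻⁵ × 19.1 × (28406)² = 1.118 × 10⁻⁵ × 19.1 × 806,900,836 ≈ 172,304 × g

RCF ≈ 172000 g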